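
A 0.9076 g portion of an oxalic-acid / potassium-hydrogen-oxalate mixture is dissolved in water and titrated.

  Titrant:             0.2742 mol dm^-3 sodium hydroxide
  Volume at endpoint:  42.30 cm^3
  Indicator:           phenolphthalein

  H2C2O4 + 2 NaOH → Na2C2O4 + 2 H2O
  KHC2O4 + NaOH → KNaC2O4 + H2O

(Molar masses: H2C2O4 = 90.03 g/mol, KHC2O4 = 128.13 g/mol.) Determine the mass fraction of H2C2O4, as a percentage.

34.52 %

n(NaOH) = 0.04230 × 0.2742 = 0.01160 mol
Let x = n(H2C2O4), y = n(KHC2O4).
Titrant: 2x + 1y = 0.01160;  mass: 90.03x + 128.13y = 0.9076
Solving, x = 3.480 × 10^-3 mol, y = 4.638 × 10^-3 mol
mass of H2C2O4 = 3.480 × 10^-3 × 90.03 = 0.3133 g
% H2C2O4 = 0.3133 / 0.9076 × 100 = 34.52 %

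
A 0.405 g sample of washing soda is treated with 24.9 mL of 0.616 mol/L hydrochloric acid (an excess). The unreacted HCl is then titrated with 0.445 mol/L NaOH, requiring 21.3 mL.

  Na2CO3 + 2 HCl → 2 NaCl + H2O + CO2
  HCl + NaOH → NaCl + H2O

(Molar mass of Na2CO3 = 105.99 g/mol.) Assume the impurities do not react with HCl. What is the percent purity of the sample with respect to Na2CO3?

n(HCl) added = 0.0249 × 0.616 = 0.0153 mol
n(NaOH) used in back-titration = 0.0213 × 0.445 = 9.48 × 10^-3 mol
n(HCl) left over = 9.48 × 10^-3 mol (1:1 ratio)
n(HCl) consumed by analyte = 0.0153 − 9.48 × 10^-3 = 5.86 × 10^-3 mol
From the 1:2 ratio, n(Na2CO3) = 1/2 × 5.86 × 10^-3 = 2.93 × 10^-3 mol
mass of Na2CO3 = 2.93 × 10^-3 × 105.99 = 0.311 g
% Na2CO3 = 0.311 / 0.405 × 100 = 76.7 %

76.7 %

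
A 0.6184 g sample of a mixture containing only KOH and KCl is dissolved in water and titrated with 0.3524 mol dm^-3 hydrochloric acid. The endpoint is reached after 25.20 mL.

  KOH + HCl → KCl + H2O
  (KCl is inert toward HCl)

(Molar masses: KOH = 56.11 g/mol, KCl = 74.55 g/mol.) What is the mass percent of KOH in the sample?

80.58 %

n(HCl) = 0.02520 × 0.3524 = 8.880 × 10^-3 mol
Let x = n(KOH), y = n(KCl).
Titrant: 1x = 8.880 × 10^-3;  mass: 56.11x + 74.55y = 0.6184
Solving, x = 8.880 × 10^-3 mol, y = 1.611 × 10^-3 mol
mass of KOH = 8.880 × 10^-3 × 56.11 = 0.4983 g
% KOH = 0.4983 / 0.6184 × 100 = 80.58 %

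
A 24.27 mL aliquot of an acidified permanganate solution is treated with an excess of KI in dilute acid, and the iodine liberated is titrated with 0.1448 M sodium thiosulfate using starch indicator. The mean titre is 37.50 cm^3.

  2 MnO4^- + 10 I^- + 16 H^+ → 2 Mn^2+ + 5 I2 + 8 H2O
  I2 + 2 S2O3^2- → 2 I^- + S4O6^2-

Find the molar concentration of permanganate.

0.04475 M

n(S2O3^2-) = 0.03750 × 0.1448 = 5.430 × 10^-3 mol
n(I2) = n(S2O3^2-)/2 = 2.715 × 10^-3 mol
From the 2:5 ratio, n(MnO4^-) in the aliquot = 2/5 × 2.715 × 10^-3 = 1.086 × 10^-3 mol
[MnO4^-] = 1.086 × 10^-3 / 0.02427 = 0.04475 mol/L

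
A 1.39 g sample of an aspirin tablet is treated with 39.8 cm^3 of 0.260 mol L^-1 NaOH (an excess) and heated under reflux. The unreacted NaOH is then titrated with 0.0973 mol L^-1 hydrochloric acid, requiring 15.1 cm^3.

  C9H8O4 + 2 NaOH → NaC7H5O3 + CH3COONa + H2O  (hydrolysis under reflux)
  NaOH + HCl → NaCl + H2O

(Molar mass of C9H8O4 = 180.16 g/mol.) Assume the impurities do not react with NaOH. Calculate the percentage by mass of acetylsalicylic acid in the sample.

n(NaOH) added = 0.0398 × 0.260 = 0.0103 mol
n(HCl) used in back-titration = 0.0151 × 0.0973 = 1.47 × 10^-3 mol
n(NaOH) left over = 1.47 × 10^-3 mol (1:1 ratio)
n(NaOH) consumed by analyte = 0.0103 − 1.47 × 10^-3 = 8.88 × 10^-3 mol
From the 1:2 ratio, n(C9H8O4) = 1/2 × 8.88 × 10^-3 = 4.44 × 10^-3 mol
mass of C9H8O4 = 4.44 × 10^-3 × 180.16 = 0.800 g
% C9H8O4 = 0.800 / 1.39 × 100 = 57.5 %

57.5 %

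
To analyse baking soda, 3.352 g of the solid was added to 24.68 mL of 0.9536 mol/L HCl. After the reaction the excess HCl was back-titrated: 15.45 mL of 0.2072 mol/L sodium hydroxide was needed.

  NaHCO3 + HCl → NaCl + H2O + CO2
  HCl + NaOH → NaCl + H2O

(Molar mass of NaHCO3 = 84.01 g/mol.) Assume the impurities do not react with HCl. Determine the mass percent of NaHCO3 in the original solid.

n(HCl) added = 0.02468 × 0.9536 = 0.02353 mol
n(NaOH) used in back-titration = 0.01545 × 0.2072 = 3.201 × 10^-3 mol
n(HCl) left over = 3.201 × 10^-3 mol (1:1 ratio)
n(HCl) consumed by analyte = 0.02353 − 3.201 × 10^-3 = 0.02033 mol
n(NaHCO3) = 0.02033 mol (1:1 ratio)
mass of NaHCO3 = 0.02033 × 84.01 = 1.708 g
% NaHCO3 = 1.708 / 3.352 × 100 = 50.96 %

50.96 %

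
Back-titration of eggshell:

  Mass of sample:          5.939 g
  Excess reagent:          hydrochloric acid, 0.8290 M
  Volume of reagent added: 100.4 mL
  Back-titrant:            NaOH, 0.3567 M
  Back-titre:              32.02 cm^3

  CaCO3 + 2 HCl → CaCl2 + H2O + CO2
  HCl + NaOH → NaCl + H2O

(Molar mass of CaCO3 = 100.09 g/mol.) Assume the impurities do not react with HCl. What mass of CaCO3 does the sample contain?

3.594 g

n(HCl) added = 0.1004 × 0.8290 = 0.08323 mol
n(NaOH) used in back-titration = 0.03202 × 0.3567 = 0.01142 mol
n(HCl) left over = 0.01142 mol (1:1 ratio)
n(HCl) consumed by analyte = 0.08323 − 0.01142 = 0.07181 mol
From the 1:2 ratio, n(CaCO3) = 1/2 × 0.07181 = 0.03591 mol
mass of CaCO3 = 0.03591 × 100.09 = 3.594 g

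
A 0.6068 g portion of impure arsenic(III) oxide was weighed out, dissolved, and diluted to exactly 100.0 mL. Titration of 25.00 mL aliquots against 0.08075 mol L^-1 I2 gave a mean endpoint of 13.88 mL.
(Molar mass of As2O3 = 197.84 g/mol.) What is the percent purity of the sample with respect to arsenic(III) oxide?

73.09 %

As2O3 + 2 I2 + 2 H2O → As2O5 + 4 HI
n(I2) per titration = 0.01388 × 0.08075 = 1.121 × 10^-3 mol
From the 1:2 ratio, n(As2O3) in each aliquot = 1/2 × 1.121 × 10^-3 = 5.604 × 10^-4 mol
n(As2O3) in the whole flask = 5.604 × 10^-4 × 100.0/25.00 = 2.242 × 10^-3 mol
mass of As2O3 = 2.242 × 10^-3 × 197.84 = 0.4435 g
% As2O3 = 0.4435 / 0.6068 × 100 = 73.09 %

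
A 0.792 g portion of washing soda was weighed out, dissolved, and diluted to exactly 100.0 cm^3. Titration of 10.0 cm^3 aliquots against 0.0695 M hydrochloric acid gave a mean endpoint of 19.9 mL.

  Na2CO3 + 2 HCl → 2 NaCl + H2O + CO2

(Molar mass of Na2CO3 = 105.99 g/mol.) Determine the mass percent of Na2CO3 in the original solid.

n(HCl) per titration = 0.0199 × 0.0695 = 1.38 × 10^-3 mol
From the 1:2 ratio, n(Na2CO3) in each aliquot = 1/2 × 1.38 × 10^-3 = 6.92 × 10^-4 mol
n(Na2CO3) in the whole flask = 6.92 × 10^-4 × 100.0/10.0 = 6.92 × 10^-3 mol
mass of Na2CO3 = 6.92 × 10^-3 × 105.99 = 0.733 g
% Na2CO3 = 0.733 / 0.792 × 100 = 92.5 %

92.5 %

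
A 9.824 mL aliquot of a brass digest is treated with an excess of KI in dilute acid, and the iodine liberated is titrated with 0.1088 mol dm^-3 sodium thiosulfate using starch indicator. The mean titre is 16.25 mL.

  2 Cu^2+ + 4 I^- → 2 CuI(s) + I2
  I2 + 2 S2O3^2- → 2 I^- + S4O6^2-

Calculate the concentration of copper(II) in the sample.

n(S2O3^2-) = 0.01625 × 0.1088 = 1.768 × 10^-3 mol
n(I2) = n(S2O3^2-)/2 = 8.840 × 10^-4 mol
From the 2:1 ratio, n(Cu2+) in the aliquot = 2/1 × 8.840 × 10^-4 = 1.768 × 10^-3 mol
[Cu2+] = 1.768 × 10^-3 / 0.009824 = 0.1800 mol/L

0.1800 mol/L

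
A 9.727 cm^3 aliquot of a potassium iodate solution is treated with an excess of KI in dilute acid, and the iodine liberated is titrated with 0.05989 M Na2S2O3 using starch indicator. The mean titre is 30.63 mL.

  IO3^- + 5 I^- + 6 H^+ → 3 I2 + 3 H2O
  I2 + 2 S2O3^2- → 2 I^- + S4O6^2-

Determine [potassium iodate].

n(S2O3^2-) = 0.03063 × 0.05989 = 1.834 × 10^-3 mol
n(I2) = n(S2O3^2-)/2 = 9.172 × 10^-4 mol
From the 1:3 ratio, n(IO3^-) in the aliquot = 1/3 × 9.172 × 10^-4 = 3.057 × 10^-4 mol
[IO3^-] = 3.057 × 10^-4 / 0.009727 = 0.03143 mol/L

0.03143 M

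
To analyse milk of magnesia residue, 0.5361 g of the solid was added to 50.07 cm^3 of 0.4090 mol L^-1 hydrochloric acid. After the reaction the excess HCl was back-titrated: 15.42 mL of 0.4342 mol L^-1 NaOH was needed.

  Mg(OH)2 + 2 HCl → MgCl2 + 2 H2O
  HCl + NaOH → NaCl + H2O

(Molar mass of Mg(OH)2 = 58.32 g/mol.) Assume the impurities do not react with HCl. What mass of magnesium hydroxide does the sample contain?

n(HCl) added = 0.05007 × 0.4090 = 0.02048 mol
n(NaOH) used in back-titration = 0.01542 × 0.4342 = 6.695 × 10^-3 mol
n(HCl) left over = 6.695 × 10^-3 mol (1:1 ratio)
n(HCl) consumed by analyte = 0.02048 − 6.695 × 10^-3 = 0.01378 mol
From the 1:2 ratio, n(Mg(OH)2) = 1/2 × 0.01378 = 6.892 × 10^-3 mol
mass of Mg(OH)2 = 6.892 × 10^-3 × 58.32 = 0.4019 g

0.4019 g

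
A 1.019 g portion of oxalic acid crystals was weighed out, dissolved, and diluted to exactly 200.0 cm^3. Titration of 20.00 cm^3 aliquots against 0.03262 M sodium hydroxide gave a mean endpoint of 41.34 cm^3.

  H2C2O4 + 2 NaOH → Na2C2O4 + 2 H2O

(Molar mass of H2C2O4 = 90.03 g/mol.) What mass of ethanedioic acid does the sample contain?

0.6070 g

n(NaOH) per titration = 0.04134 × 0.03262 = 1.349 × 10^-3 mol
From the 1:2 ratio, n(H2C2O4) in each aliquot = 1/2 × 1.349 × 10^-3 = 6.743 × 10^-4 mol
n(H2C2O4) in the whole flask = 6.743 × 10^-4 × 200.0/20.00 = 6.743 × 10^-3 mol
mass of H2C2O4 = 6.743 × 10^-3 × 90.03 = 0.6070 g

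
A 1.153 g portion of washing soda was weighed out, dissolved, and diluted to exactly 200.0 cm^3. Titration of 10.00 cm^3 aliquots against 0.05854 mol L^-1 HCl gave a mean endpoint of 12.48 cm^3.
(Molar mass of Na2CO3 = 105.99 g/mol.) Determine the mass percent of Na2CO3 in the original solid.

67.16 %

Na2CO3 + 2 HCl → 2 NaCl + H2O + CO2
n(HCl) per titration = 0.01248 × 0.05854 = 7.306 × 10^-4 mol
From the 1:2 ratio, n(Na2CO3) in each aliquot = 1/2 × 7.306 × 10^-4 = 3.653 × 10^-4 mol
n(Na2CO3) in the whole flask = 3.653 × 10^-4 × 200.0/10.00 = 7.306 × 10^-3 mol
mass of Na2CO3 = 7.306 × 10^-3 × 105.99 = 0.7743 g
% Na2CO3 = 0.7743 / 1.153 × 100 = 67.16 %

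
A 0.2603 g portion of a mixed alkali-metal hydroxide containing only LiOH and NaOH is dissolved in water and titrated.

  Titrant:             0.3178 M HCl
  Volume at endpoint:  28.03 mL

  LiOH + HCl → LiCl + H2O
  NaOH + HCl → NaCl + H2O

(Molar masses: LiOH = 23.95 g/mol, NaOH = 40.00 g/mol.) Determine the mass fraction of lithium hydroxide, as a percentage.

55.04 %

n(HCl) = 0.02803 × 0.3178 = 8.908 × 10^-3 mol
Let x = n(LiOH), y = n(NaOH).
Titrant: 1x + 1y = 8.908 × 10^-3;  mass: 23.95x + 40.00y = 0.2603
Solving, x = 5.982 × 10^-3 mol, y = 2.926 × 10^-3 mol
mass of LiOH = 5.982 × 10^-3 × 23.95 = 0.1433 g
% LiOH = 0.1433 / 0.2603 × 100 = 55.04 %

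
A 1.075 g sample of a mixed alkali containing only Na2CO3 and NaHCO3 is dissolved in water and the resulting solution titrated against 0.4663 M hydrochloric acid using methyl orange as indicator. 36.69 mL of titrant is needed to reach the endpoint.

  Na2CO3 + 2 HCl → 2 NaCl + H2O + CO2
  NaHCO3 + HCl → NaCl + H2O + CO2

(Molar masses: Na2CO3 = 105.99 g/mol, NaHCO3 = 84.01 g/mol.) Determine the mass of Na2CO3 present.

n(HCl) = 0.03669 × 0.4663 = 0.01711 mol
Let x = n(Na2CO3), y = n(NaHCO3).
Titrant: 2x + 1y = 0.01711;  mass: 105.99x + 84.01y = 1.075
Solving, x = 5.841 × 10^-3 mol, y = 5.427 × 10^-3 mol
mass of Na2CO3 = 5.841 × 10^-3 × 105.99 = 0.6190 g

0.6190 g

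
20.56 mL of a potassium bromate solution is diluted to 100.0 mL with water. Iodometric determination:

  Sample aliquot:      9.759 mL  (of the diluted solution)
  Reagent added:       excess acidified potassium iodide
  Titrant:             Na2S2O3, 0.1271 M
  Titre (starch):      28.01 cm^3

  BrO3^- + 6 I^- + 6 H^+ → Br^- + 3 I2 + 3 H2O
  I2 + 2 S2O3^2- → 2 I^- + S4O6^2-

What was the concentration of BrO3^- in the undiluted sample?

0.2957 M

n(S2O3^2-) = 0.02801 × 0.1271 = 3.560 × 10^-3 mol
n(I2) = n(S2O3^2-)/2 = 1.780 × 10^-3 mol
From the 1:3 ratio, n(BrO3^-) in the aliquot = 1/3 × 1.780 × 10^-3 = 5.933 × 10^-4 mol
[BrO3^-]_dilute = 5.933 × 10^-4 / 0.009759 = 0.06080 mol/L
[BrO3^-]_original = 0.06080 × 100.0/20.56 = 0.2957 mol/L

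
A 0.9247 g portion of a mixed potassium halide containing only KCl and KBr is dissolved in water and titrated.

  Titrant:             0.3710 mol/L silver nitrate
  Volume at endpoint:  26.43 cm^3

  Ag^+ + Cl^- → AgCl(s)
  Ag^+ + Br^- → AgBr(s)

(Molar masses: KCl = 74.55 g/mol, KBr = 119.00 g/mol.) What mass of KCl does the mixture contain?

0.4061 g

n(AgNO3) = 0.02643 × 0.3710 = 9.806 × 10^-3 mol
Let x = n(KCl), y = n(KBr).
Titrant: 1x + 1y = 9.806 × 10^-3;  mass: 74.55x + 119.00y = 0.9247
Solving, x = 5.448 × 10^-3 mol, y = 4.358 × 10^-3 mol
mass of KCl = 5.448 × 10^-3 × 74.55 = 0.4061 g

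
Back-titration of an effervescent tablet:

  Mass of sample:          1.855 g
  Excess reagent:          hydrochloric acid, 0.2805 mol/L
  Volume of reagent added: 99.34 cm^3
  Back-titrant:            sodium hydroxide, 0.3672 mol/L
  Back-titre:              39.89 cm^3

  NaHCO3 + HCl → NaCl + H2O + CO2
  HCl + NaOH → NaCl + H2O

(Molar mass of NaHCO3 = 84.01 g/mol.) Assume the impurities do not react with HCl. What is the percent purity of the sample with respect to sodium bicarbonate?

n(HCl) added = 0.09934 × 0.2805 = 0.02786 mol
n(NaOH) used in back-titration = 0.03989 × 0.3672 = 0.01465 mol
n(HCl) left over = 0.01465 mol (1:1 ratio)
n(HCl) consumed by analyte = 0.02786 − 0.01465 = 0.01322 mol
n(NaHCO3) = 0.01322 mol (1:1 ratio)
mass of NaHCO3 = 0.01322 × 84.01 = 1.110 g
% NaHCO3 = 1.110 / 1.855 × 100 = 59.86 %

59.86 %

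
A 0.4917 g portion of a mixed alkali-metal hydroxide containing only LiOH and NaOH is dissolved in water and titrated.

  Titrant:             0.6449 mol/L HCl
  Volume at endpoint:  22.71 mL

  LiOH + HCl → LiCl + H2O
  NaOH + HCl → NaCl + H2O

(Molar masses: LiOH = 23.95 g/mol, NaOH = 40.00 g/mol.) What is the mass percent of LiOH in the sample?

n(HCl) = 0.02271 × 0.6449 = 0.01465 mol
Let x = n(LiOH), y = n(NaOH).
Titrant: 1x + 1y = 0.01465;  mass: 23.95x + 40.00y = 0.4917
Solving, x = 5.865 × 10^-3 mol, y = 8.781 × 10^-3 mol
mass of LiOH = 5.865 × 10^-3 × 23.95 = 0.1405 g
% LiOH = 0.1405 / 0.4917 × 100 = 28.57 %

28.57 %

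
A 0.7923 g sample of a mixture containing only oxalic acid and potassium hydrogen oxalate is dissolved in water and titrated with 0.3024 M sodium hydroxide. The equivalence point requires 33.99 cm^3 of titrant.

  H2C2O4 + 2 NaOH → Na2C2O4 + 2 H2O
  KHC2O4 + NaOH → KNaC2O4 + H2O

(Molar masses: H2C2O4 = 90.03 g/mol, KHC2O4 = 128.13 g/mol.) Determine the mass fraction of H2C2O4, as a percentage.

35.87 %

n(NaOH) = 0.03399 × 0.3024 = 0.01028 mol
Let x = n(H2C2O4), y = n(KHC2O4).
Titrant: 2x + 1y = 0.01028;  mass: 90.03x + 128.13y = 0.7923
Solving, x = 3.156 × 10^-3 mol, y = 3.966 × 10^-3 mol
mass of H2C2O4 = 3.156 × 10^-3 × 90.03 = 0.2842 g
% H2C2O4 = 0.2842 / 0.7923 × 100 = 35.87 %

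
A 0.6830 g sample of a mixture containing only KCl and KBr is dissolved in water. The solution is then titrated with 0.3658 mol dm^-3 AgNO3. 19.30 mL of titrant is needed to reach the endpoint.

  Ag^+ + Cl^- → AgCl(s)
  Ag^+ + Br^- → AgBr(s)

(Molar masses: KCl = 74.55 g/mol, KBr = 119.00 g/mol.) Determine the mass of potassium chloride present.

n(AgNO3) = 0.01930 × 0.3658 = 7.060 × 10^-3 mol
Let x = n(KCl), y = n(KBr).
Titrant: 1x + 1y = 7.060 × 10^-3;  mass: 74.55x + 119.00y = 0.6830
Solving, x = 3.535 × 10^-3 mol, y = 3.525 × 10^-3 mol
mass of KCl = 3.535 × 10^-3 × 74.55 = 0.2635 g

0.2635 g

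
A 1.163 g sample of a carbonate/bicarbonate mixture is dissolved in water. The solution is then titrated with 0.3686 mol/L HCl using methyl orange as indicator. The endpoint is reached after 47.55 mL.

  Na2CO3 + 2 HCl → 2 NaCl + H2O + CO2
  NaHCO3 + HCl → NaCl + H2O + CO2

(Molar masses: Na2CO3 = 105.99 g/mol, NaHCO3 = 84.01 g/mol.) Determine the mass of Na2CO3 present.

0.5287 g

n(HCl) = 0.04755 × 0.3686 = 0.01753 mol
Let x = n(Na2CO3), y = n(NaHCO3).
Titrant: 2x + 1y = 0.01753;  mass: 105.99x + 84.01y = 1.163
Solving, x = 4.989 × 10^-3 mol, y = 7.550 × 10^-3 mol
mass of Na2CO3 = 4.989 × 10^-3 × 105.99 = 0.5287 g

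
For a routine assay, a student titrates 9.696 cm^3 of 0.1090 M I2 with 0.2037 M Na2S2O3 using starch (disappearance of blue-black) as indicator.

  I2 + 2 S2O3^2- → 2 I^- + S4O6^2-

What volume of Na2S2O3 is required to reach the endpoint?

10.38 mL

n(I2) = 0.009696 L × 0.1090 mol/L = 1.057 × 10^-3 mol
From the 2:1 stoichiometry, n(Na2S2O3) = 2/1 × 1.057 × 10^-3 = 2.114 × 10^-3 mol
V(Na2S2O3) = 2.114 × 10^-3 mol / 0.2037 mol/L = 0.01038 L = 10.38 mL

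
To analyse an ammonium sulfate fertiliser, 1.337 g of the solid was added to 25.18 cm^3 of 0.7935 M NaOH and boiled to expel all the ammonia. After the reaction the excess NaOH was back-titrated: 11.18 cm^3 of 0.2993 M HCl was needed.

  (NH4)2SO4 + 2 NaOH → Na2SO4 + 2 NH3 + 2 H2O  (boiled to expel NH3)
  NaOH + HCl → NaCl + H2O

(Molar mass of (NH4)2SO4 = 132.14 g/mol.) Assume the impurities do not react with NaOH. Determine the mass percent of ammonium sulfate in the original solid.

n(NaOH) added = 0.02518 × 0.7935 = 0.01998 mol
n(HCl) used in back-titration = 0.01118 × 0.2993 = 3.346 × 10^-3 mol
n(NaOH) left over = 3.346 × 10^-3 mol (1:1 ratio)
n(NaOH) consumed by analyte = 0.01998 − 3.346 × 10^-3 = 0.01663 mol
From the 1:2 ratio, n((NH4)2SO4) = 1/2 × 0.01663 = 8.317 × 10^-3 mol
mass of (NH4)2SO4 = 8.317 × 10^-3 × 132.14 = 1.099 g
% (NH4)2SO4 = 1.099 / 1.337 × 100 = 82.20 %

82.20 %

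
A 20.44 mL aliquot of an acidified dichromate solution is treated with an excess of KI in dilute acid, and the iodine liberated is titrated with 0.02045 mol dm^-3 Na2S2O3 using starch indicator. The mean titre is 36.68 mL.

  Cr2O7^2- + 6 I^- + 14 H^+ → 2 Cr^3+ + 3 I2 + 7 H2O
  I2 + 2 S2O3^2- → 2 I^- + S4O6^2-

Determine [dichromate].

n(S2O3^2-) = 0.03668 × 0.02045 = 7.501 × 10^-4 mol
n(I2) = n(S2O3^2-)/2 = 3.751 × 10^-4 mol
From the 1:3 ratio, n(Cr2O7^2-) in the aliquot = 1/3 × 3.751 × 10^-4 = 1.250 × 10^-4 mol
[Cr2O7^2-] = 1.250 × 10^-4 / 0.02044 = 0.006116 mol/L

0.006116 mol/L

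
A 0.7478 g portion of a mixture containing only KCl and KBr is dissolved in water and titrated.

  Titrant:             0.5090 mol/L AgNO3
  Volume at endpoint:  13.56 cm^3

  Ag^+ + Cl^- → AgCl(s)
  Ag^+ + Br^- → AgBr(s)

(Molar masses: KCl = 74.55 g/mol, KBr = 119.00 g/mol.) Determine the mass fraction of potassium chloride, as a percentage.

n(AgNO3) = 0.01356 × 0.5090 = 6.902 × 10^-3 mol
Let x = n(KCl), y = n(KBr).
Titrant: 1x + 1y = 6.902 × 10^-3;  mass: 74.55x + 119.00y = 0.7478
Solving, x = 1.655 × 10^-3 mol, y = 5.248 × 10^-3 mol
mass of KCl = 1.655 × 10^-3 × 74.55 = 0.1233 g
% KCl = 0.1233 / 0.7478 × 100 = 16.49 %

16.49 %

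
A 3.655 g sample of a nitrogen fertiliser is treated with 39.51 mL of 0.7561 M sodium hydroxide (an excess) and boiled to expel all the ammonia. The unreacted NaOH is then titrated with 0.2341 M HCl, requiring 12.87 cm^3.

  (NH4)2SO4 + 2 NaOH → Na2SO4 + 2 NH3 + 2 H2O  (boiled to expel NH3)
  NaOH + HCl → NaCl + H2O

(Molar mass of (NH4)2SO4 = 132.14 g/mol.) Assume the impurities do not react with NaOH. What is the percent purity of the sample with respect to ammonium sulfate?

48.55 %

n(NaOH) added = 0.03951 × 0.7561 = 0.02987 mol
n(HCl) used in back-titration = 0.01287 × 0.2341 = 3.013 × 10^-3 mol
n(NaOH) left over = 3.013 × 10^-3 mol (1:1 ratio)
n(NaOH) consumed by analyte = 0.02987 − 3.013 × 10^-3 = 0.02686 mol
From the 1:2 ratio, n((NH4)2SO4) = 1/2 × 0.02686 = 0.01343 mol
mass of (NH4)2SO4 = 0.01343 × 132.14 = 1.775 g
% (NH4)2SO4 = 1.775 / 3.655 × 100 = 48.55 %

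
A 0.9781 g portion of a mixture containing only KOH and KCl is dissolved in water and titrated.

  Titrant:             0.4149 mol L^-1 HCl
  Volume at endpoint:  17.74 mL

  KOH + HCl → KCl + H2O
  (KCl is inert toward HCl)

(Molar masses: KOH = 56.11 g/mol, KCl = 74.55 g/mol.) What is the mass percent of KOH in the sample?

42.22 %

n(HCl) = 0.01774 × 0.4149 = 7.360 × 10^-3 mol
Let x = n(KOH), y = n(KCl).
Titrant: 1x = 7.360 × 10^-3;  mass: 56.11x + 74.55y = 0.9781
Solving, x = 7.360 × 10^-3 mol, y = 7.580 × 10^-3 mol
mass of KOH = 7.360 × 10^-3 × 56.11 = 0.4130 g
% KOH = 0.4130 / 0.9781 × 100 = 42.22 %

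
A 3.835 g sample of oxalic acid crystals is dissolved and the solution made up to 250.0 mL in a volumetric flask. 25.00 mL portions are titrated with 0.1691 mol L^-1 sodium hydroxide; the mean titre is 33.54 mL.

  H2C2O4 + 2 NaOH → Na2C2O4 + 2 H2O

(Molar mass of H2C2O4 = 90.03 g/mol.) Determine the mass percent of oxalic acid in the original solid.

n(NaOH) per titration = 0.03354 × 0.1691 = 5.672 × 10^-3 mol
From the 1:2 ratio, n(H2C2O4) in each aliquot = 1/2 × 5.672 × 10^-3 = 2.836 × 10^-3 mol
n(H2C2O4) in the whole flask = 2.836 × 10^-3 × 250.0/25.00 = 0.02836 mol
mass of H2C2O4 = 0.02836 × 90.03 = 2.553 g
% H2C2O4 = 2.553 / 3.835 × 100 = 66.57 %

66.57 %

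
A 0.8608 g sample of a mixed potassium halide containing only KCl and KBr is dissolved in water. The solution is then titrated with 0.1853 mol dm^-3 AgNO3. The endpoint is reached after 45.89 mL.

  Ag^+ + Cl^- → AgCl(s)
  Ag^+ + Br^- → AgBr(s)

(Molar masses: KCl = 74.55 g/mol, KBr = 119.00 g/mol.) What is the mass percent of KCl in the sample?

29.44 %

n(AgNO3) = 0.04589 × 0.1853 = 8.503 × 10^-3 mol
Let x = n(KCl), y = n(KBr).
Titrant: 1x + 1y = 8.503 × 10^-3;  mass: 74.55x + 119.00y = 0.8608
Solving, x = 3.399 × 10^-3 mol, y = 5.104 × 10^-3 mol
mass of KCl = 3.399 × 10^-3 × 74.55 = 0.2534 g
% KCl = 0.2534 / 0.8608 × 100 = 29.44 %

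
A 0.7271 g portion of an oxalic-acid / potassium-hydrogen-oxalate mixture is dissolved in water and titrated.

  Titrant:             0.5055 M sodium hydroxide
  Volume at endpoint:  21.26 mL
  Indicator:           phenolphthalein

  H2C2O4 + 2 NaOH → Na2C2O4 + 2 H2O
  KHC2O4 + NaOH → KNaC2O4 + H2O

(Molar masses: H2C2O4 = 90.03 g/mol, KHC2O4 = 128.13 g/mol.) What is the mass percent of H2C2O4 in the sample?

n(NaOH) = 0.02126 × 0.5055 = 0.01075 mol
Let x = n(H2C2O4), y = n(KHC2O4).
Titrant: 2x + 1y = 0.01075;  mass: 90.03x + 128.13y = 0.7271
Solving, x = 3.910 × 10^-3 mol, y = 2.928 × 10^-3 mol
mass of H2C2O4 = 3.910 × 10^-3 × 90.03 = 0.3520 g
% H2C2O4 = 0.3520 / 0.7271 × 100 = 48.41 %

48.41 %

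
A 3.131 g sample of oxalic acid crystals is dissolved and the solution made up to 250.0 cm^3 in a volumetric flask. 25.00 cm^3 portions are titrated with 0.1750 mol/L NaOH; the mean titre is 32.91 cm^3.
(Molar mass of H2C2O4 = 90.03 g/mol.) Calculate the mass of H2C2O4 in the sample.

2.593 g

H2C2O4 + 2 NaOH → Na2C2O4 + 2 H2O
n(NaOH) per titration = 0.03291 × 0.1750 = 5.759 × 10^-3 mol
From the 1:2 ratio, n(H2C2O4) in each aliquot = 1/2 × 5.759 × 10^-3 = 2.880 × 10^-3 mol
n(H2C2O4) in the whole flask = 2.880 × 10^-3 × 250.0/25.00 = 0.02880 mol
mass of H2C2O4 = 0.02880 × 90.03 = 2.593 g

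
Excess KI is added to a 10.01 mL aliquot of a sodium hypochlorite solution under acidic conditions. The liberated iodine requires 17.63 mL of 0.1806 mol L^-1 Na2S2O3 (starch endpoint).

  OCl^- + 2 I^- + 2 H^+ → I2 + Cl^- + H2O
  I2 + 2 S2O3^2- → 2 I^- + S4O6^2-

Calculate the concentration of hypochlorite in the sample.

n(S2O3^2-) = 0.01763 × 0.1806 = 3.184 × 10^-3 mol
n(I2) = n(S2O3^2-)/2 = 1.592 × 10^-3 mol
n(OCl^-) in the aliquot = 1.592 × 10^-3 mol (1:1 ratio)
[OCl^-] = 1.592 × 10^-3 / 0.01001 = 0.1590 mol/L

0.1590 mol/L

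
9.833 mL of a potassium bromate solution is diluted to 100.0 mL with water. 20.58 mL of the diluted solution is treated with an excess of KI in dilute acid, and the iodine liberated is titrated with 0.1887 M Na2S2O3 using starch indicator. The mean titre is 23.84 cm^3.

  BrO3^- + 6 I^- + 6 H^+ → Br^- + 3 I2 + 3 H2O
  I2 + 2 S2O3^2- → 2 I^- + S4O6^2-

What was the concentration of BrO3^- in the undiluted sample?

n(S2O3^2-) = 0.02384 × 0.1887 = 4.499 × 10^-3 mol
n(I2) = n(S2O3^2-)/2 = 2.249 × 10^-3 mol
From the 1:3 ratio, n(BrO3^-) in the aliquot = 1/3 × 2.249 × 10^-3 = 7.498 × 10^-4 mol
[BrO3^-]_dilute = 7.498 × 10^-4 / 0.02058 = 0.03643 mol/L
[BrO3^-]_original = 0.03643 × 100.0/9.833 = 0.3705 mol/L

0.3705 M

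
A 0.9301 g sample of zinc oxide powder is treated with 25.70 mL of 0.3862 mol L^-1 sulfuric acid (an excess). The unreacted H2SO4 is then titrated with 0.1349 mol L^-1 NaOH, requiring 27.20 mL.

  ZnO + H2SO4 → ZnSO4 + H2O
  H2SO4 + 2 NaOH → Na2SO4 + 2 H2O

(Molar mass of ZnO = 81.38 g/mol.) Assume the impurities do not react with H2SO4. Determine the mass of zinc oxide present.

n(H2SO4) added = 0.02570 × 0.3862 = 9.925 × 10^-3 mol
n(NaOH) used in back-titration = 0.02720 × 0.1349 = 3.669 × 10^-3 mol
From the 1:2 ratio, n(H2SO4) left over = 1/2 × 3.669 × 10^-3 = 1.835 × 10^-3 mol
n(H2SO4) consumed by analyte = 9.925 × 10^-3 − 1.835 × 10^-3 = 8.091 × 10^-3 mol
n(ZnO) = 8.091 × 10^-3 mol (1:1 ratio)
mass of ZnO = 8.091 × 10^-3 × 81.38 = 0.6584 g

0.6584 g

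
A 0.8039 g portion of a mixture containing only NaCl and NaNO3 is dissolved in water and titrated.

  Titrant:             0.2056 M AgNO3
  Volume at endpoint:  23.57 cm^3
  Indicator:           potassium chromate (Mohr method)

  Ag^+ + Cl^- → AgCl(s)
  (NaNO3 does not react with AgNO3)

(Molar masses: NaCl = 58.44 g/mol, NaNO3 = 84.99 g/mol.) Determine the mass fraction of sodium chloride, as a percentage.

35.23 %

n(AgNO3) = 0.02357 × 0.2056 = 4.846 × 10^-3 mol
Let x = n(NaCl), y = n(NaNO3).
Titrant: 1x = 4.846 × 10^-3;  mass: 58.44x + 84.99y = 0.8039
Solving, x = 4.846 × 10^-3 mol, y = 6.127 × 10^-3 mol
mass of NaCl = 4.846 × 10^-3 × 58.44 = 0.2832 g
% NaCl = 0.2832 / 0.8039 × 100 = 35.23 %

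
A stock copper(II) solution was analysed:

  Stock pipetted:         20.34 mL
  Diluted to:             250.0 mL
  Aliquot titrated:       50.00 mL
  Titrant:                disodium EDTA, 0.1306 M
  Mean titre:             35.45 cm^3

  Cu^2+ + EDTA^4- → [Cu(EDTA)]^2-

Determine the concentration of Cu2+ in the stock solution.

1.138 M

n(EDTA) = 0.03545 × 0.1306 = 4.630 × 10^-3 mol
n(Cu2+) in the aliquot = 4.630 × 10^-3 mol (1:1 ratio)
[Cu2+]_dilute = 4.630 × 10^-3 / 0.05000 = 0.09260 mol/L
Dilution factor = 250.0 / 20.34 = 12.29
[Cu2+]_stock = 0.09260 × 12.29 = 1.138 mol/L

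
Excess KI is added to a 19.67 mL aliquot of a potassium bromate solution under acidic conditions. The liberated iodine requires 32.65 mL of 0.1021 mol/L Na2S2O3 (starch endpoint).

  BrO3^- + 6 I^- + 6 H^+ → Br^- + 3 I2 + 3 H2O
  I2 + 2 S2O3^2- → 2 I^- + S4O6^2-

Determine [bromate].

n(S2O3^2-) = 0.03265 × 0.1021 = 3.334 × 10^-3 mol
n(I2) = n(S2O3^2-)/2 = 1.667 × 10^-3 mol
From the 1:3 ratio, n(BrO3^-) in the aliquot = 1/3 × 1.667 × 10^-3 = 5.556 × 10^-4 mol
[BrO3^-] = 5.556 × 10^-4 / 0.01967 = 0.02825 mol/L

0.02825 mol/L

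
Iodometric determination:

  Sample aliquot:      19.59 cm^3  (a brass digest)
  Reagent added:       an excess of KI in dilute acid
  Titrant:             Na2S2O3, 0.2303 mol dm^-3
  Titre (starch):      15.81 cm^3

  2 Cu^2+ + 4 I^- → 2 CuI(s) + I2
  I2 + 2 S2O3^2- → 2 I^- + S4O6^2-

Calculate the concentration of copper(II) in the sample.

0.1859 mol/L

n(S2O3^2-) = 0.01581 × 0.2303 = 3.641 × 10^-3 mol
n(I2) = n(S2O3^2-)/2 = 1.821 × 10^-3 mol
From the 2:1 ratio, n(Cu2+) in the aliquot = 2/1 × 1.821 × 10^-3 = 3.641 × 10^-3 mol
[Cu2+] = 3.641 × 10^-3 / 0.01959 = 0.1859 mol/L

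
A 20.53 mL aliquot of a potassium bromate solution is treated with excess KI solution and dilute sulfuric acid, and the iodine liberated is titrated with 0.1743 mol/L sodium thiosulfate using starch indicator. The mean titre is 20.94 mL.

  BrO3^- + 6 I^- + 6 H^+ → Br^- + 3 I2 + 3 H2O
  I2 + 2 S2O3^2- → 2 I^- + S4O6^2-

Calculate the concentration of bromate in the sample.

0.02963 mol/L

n(S2O3^2-) = 0.02094 × 0.1743 = 3.650 × 10^-3 mol
n(I2) = n(S2O3^2-)/2 = 1.825 × 10^-3 mol
From the 1:3 ratio, n(BrO3^-) in the aliquot = 1/3 × 1.825 × 10^-3 = 6.083 × 10^-4 mol
[BrO3^-] = 6.083 × 10^-4 / 0.02053 = 0.02963 mol/L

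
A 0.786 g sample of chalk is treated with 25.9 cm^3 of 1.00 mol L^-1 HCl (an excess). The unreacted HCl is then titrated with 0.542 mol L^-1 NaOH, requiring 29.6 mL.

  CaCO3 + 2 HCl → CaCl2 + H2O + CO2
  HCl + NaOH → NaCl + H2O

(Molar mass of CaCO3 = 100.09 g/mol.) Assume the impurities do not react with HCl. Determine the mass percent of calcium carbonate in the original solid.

n(HCl) added = 0.0259 × 1.00 = 0.0259 mol
n(NaOH) used in back-titration = 0.0296 × 0.542 = 0.0160 mol
n(HCl) left over = 0.0160 mol (1:1 ratio)
n(HCl) consumed by analyte = 0.0259 − 0.0160 = 9.86 × 10^-3 mol
From the 1:2 ratio, n(CaCO3) = 1/2 × 9.86 × 10^-3 = 4.93 × 10^-3 mol
mass of CaCO3 = 4.93 × 10^-3 × 100.09 = 0.493 g
% CaCO3 = 0.493 / 0.786 × 100 = 62.8 %

62.8 %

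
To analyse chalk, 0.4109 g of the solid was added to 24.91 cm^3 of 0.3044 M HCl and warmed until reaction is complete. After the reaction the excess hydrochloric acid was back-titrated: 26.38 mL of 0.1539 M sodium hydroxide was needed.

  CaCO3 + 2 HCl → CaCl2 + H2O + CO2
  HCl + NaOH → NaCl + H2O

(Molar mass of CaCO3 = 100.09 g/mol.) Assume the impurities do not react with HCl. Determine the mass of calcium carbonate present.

n(HCl) added = 0.02491 × 0.3044 = 7.583 × 10^-3 mol
n(NaOH) used in back-titration = 0.02638 × 0.1539 = 4.060 × 10^-3 mol
n(HCl) left over = 4.060 × 10^-3 mol (1:1 ratio)
n(HCl) consumed by analyte = 7.583 × 10^-3 − 4.060 × 10^-3 = 3.523 × 10^-3 mol
From the 1:2 ratio, n(CaCO3) = 1/2 × 3.523 × 10^-3 = 1.761 × 10^-3 mol
mass of CaCO3 = 1.761 × 10^-3 × 100.09 = 0.1763 g

0.1763 g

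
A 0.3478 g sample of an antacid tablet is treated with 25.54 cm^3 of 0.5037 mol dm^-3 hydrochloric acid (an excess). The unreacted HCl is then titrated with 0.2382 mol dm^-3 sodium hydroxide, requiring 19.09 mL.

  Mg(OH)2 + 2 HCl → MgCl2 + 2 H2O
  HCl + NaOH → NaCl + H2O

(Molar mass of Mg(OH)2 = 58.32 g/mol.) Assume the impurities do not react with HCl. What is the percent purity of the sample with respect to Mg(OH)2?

n(HCl) added = 0.02554 × 0.5037 = 0.01286 mol
n(NaOH) used in back-titration = 0.01909 × 0.2382 = 4.547 × 10^-3 mol
n(HCl) left over = 4.547 × 10^-3 mol (1:1 ratio)
n(HCl) consumed by analyte = 0.01286 − 4.547 × 10^-3 = 8.317 × 10^-3 mol
From the 1:2 ratio, n(Mg(OH)2) = 1/2 × 8.317 × 10^-3 = 4.159 × 10^-3 mol
mass of Mg(OH)2 = 4.159 × 10^-3 × 58.32 = 0.2425 g
% Mg(OH)2 = 0.2425 / 0.3478 × 100 = 69.73 %

69.73 %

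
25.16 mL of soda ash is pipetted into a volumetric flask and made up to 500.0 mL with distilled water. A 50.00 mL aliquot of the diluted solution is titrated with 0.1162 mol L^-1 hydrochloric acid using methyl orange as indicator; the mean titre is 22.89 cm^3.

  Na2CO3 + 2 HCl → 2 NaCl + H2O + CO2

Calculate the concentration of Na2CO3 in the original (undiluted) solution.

0.5286 mol/L

n(HCl) = 0.02289 × 0.1162 = 2.660 × 10^-3 mol
From the 1:2 ratio, n(Na2CO3) in the aliquot = 1/2 × 2.660 × 10^-3 = 1.330 × 10^-3 mol
[Na2CO3]_dilute = 1.330 × 10^-3 / 0.05000 = 0.02660 mol/L
Dilution factor = 500.0 / 25.16 = 19.87
[Na2CO3]_stock = 0.02660 × 19.87 = 0.5286 mol/L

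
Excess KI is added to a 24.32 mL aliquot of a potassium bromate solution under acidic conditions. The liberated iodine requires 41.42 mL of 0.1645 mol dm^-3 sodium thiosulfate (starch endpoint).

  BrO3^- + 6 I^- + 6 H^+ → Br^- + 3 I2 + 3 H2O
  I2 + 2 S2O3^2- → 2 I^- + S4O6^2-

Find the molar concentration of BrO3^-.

0.04669 mol/L

n(S2O3^2-) = 0.04142 × 0.1645 = 6.814 × 10^-3 mol
n(I2) = n(S2O3^2-)/2 = 3.407 × 10^-3 mol
From the 1:3 ratio, n(BrO3^-) in the aliquot = 1/3 × 3.407 × 10^-3 = 1.136 × 10^-3 mol
[BrO3^-] = 1.136 × 10^-3 / 0.02432 = 0.04669 mol/L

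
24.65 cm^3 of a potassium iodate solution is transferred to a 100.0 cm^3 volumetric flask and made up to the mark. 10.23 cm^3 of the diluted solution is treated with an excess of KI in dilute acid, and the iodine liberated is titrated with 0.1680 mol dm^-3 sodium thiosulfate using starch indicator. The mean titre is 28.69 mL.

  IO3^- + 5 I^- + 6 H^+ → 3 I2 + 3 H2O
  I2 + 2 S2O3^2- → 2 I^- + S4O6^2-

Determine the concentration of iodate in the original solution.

n(S2O3^2-) = 0.02869 × 0.1680 = 4.820 × 10^-3 mol
n(I2) = n(S2O3^2-)/2 = 2.410 × 10^-3 mol
From the 1:3 ratio, n(IO3^-) in the aliquot = 1/3 × 2.410 × 10^-3 = 8.033 × 10^-4 mol
[IO3^-]_dilute = 8.033 × 10^-4 / 0.01023 = 0.07853 mol/L
[IO3^-]_original = 0.07853 × 100.0/24.65 = 0.3186 mol/L

0.3186 mol/L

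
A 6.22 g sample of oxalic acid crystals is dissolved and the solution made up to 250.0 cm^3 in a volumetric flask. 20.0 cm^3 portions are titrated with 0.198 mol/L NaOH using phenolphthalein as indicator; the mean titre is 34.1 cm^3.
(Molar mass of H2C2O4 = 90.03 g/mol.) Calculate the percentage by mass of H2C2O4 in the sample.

61.1 %

H2C2O4 + 2 NaOH → Na2C2O4 + 2 H2O
n(NaOH) per titration = 0.0341 × 0.198 = 6.75 × 10^-3 mol
From the 1:2 ratio, n(H2C2O4) in each aliquot = 1/2 × 6.75 × 10^-3 = 3.38 × 10^-3 mol
n(H2C2O4) in the whole flask = 3.38 × 10^-3 × 250.0/20.0 = 0.0422 mol
mass of H2C2O4 = 0.0422 × 90.03 = 3.80 g
% H2C2O4 = 3.80 / 6.22 × 100 = 61.1 %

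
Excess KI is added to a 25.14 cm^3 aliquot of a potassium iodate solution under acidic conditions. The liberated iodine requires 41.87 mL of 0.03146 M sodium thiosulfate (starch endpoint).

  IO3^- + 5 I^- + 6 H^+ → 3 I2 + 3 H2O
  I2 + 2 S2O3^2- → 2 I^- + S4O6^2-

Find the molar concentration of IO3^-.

0.008733 M

n(S2O3^2-) = 0.04187 × 0.03146 = 1.317 × 10^-3 mol
n(I2) = n(S2O3^2-)/2 = 6.586 × 10^-4 mol
From the 1:3 ratio, n(IO3^-) in the aliquot = 1/3 × 6.586 × 10^-4 = 2.195 × 10^-4 mol
[IO3^-] = 2.195 × 10^-4 / 0.02514 = 0.008733 mol/L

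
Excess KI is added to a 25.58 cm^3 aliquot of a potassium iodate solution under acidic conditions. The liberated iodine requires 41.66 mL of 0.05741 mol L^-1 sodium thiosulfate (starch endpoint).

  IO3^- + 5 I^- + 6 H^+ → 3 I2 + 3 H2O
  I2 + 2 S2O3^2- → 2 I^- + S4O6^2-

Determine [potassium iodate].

n(S2O3^2-) = 0.04166 × 0.05741 = 2.392 × 10^-3 mol
n(I2) = n(S2O3^2-)/2 = 1.196 × 10^-3 mol
From the 1:3 ratio, n(IO3^-) in the aliquot = 1/3 × 1.196 × 10^-3 = 3.986 × 10^-4 mol
[IO3^-] = 3.986 × 10^-4 / 0.02558 = 0.01558 mol/L

0.01558 mol/L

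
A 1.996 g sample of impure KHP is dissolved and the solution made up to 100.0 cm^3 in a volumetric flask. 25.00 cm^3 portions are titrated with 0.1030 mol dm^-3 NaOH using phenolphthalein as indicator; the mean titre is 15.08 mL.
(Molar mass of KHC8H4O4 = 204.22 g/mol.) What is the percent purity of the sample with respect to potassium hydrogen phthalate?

63.57 %

KHC8H4O4 + NaOH → KNaC8H4O4 + H2O
n(NaOH) per titration = 0.01508 × 0.1030 = 1.553 × 10^-3 mol
n(KHC8H4O4) in each aliquot = 1.553 × 10^-3 mol (1:1 ratio)
n(KHC8H4O4) in the whole flask = 1.553 × 10^-3 × 100.0/25.00 = 6.213 × 10^-3 mol
mass of KHC8H4O4 = 6.213 × 10^-3 × 204.22 = 1.269 g
% KHC8H4O4 = 1.269 / 1.996 × 100 = 63.57 %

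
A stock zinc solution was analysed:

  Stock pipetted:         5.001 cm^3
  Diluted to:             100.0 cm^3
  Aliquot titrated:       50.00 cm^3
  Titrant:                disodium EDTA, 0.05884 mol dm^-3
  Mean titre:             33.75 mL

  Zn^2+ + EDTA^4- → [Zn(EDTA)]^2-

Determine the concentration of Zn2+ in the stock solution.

0.7942 mol/L

n(EDTA) = 0.03375 × 0.05884 = 1.986 × 10^-3 mol
n(Zn2+) in the aliquot = 1.986 × 10^-3 mol (1:1 ratio)
[Zn2+]_dilute = 1.986 × 10^-3 / 0.05000 = 0.03972 mol/L
Dilution factor = 100.0 / 5.001 = 20.00
[Zn2+]_stock = 0.03972 × 20.00 = 0.7942 mol/L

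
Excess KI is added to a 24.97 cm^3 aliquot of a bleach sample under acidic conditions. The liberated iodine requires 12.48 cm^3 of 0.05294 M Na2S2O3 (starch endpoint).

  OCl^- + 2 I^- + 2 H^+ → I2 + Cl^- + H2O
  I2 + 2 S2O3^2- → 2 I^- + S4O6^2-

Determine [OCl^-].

0.01323 M

n(S2O3^2-) = 0.01248 × 0.05294 = 6.607 × 10^-4 mol
n(I2) = n(S2O3^2-)/2 = 3.303 × 10^-4 mol
n(OCl^-) in the aliquot = 3.303 × 10^-4 mol (1:1 ratio)
[OCl^-] = 3.303 × 10^-4 / 0.02497 = 0.01323 mol/L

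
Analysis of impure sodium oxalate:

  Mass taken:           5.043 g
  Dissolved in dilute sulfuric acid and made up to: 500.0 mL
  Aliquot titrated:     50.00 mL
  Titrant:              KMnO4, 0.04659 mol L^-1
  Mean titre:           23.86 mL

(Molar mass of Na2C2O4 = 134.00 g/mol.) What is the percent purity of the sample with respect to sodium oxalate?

73.84 %

2 MnO4^- + 5 C2O4^2- + 16 H^+ → 2 Mn^2+ + 10 CO2 + 8 H2O
n(KMnO4) per titration = 0.02386 × 0.04659 = 1.112 × 10^-3 mol
From the 5:2 ratio, n(Na2C2O4) in each aliquot = 5/2 × 1.112 × 10^-3 = 2.779 × 10^-3 mol
n(Na2C2O4) in the whole flask = 2.779 × 10^-3 × 500.0/50.00 = 0.02779 mol
mass of Na2C2O4 = 0.02779 × 134.00 = 3.724 g
% Na2C2O4 = 3.724 / 5.043 × 100 = 73.84 %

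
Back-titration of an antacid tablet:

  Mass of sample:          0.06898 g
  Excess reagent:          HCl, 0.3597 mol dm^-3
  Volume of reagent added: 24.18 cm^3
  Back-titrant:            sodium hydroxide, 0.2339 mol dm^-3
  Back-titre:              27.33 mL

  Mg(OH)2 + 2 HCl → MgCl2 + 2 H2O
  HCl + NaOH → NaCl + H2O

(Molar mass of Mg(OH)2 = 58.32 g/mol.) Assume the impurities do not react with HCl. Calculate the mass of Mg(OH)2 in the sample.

0.06722 g

n(HCl) added = 0.02418 × 0.3597 = 8.698 × 10^-3 mol
n(NaOH) used in back-titration = 0.02733 × 0.2339 = 6.392 × 10^-3 mol
n(HCl) left over = 6.392 × 10^-3 mol (1:1 ratio)
n(HCl) consumed by analyte = 8.698 × 10^-3 − 6.392 × 10^-3 = 2.305 × 10^-3 mol
From the 1:2 ratio, n(Mg(OH)2) = 1/2 × 2.305 × 10^-3 = 1.153 × 10^-3 mol
mass of Mg(OH)2 = 1.153 × 10^-3 × 58.32 = 0.06722 g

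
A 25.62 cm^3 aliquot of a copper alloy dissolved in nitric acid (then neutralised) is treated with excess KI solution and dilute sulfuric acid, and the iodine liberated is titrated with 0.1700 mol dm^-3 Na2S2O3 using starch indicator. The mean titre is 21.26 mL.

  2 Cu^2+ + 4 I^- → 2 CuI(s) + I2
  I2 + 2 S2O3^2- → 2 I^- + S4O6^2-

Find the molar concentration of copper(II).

n(S2O3^2-) = 0.02126 × 0.1700 = 3.614 × 10^-3 mol
n(I2) = n(S2O3^2-)/2 = 1.807 × 10^-3 mol
From the 2:1 ratio, n(Cu2+) in the aliquot = 2/1 × 1.807 × 10^-3 = 3.614 × 10^-3 mol
[Cu2+] = 3.614 × 10^-3 / 0.02562 = 0.1411 mol/L

0.1411 mol/L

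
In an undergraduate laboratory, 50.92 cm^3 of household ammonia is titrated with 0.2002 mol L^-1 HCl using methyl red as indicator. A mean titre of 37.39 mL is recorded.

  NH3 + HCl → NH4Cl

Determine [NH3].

n(HCl) = 0.03739 L × 0.2002 mol/L = 7.485 × 10^-3 mol
n(NH3) = 7.485 × 10^-3 mol (1:1 mole ratio)
[NH3] = 7.485 × 10^-3 mol / 0.05092 L = 0.1470 mol/L

0.1470 mol/L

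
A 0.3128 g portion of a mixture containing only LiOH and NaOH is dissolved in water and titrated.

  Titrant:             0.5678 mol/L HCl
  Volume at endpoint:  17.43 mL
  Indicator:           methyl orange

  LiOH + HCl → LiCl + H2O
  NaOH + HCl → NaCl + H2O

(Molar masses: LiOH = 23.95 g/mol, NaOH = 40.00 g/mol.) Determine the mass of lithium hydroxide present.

n(HCl) = 0.01743 × 0.5678 = 9.897 × 10^-3 mol
Let x = n(LiOH), y = n(NaOH).
Titrant: 1x + 1y = 9.897 × 10^-3;  mass: 23.95x + 40.00y = 0.3128
Solving, x = 5.176 × 10^-3 mol, y = 4.721 × 10^-3 mol
mass of LiOH = 5.176 × 10^-3 × 23.95 = 0.1240 g

0.1240 g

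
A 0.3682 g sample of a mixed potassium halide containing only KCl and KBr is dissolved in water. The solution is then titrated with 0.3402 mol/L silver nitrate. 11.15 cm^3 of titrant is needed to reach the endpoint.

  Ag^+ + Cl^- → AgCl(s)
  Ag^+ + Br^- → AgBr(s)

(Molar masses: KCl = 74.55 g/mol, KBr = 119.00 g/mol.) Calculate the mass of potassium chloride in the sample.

n(AgNO3) = 0.01115 × 0.3402 = 3.793 × 10^-3 mol
Let x = n(KCl), y = n(KBr).
Titrant: 1x + 1y = 3.793 × 10^-3;  mass: 74.55x + 119.00y = 0.3682
Solving, x = 1.872 × 10^-3 mol, y = 1.922 × 10^-3 mol
mass of KCl = 1.872 × 10^-3 × 74.55 = 0.1395 g

0.1395 g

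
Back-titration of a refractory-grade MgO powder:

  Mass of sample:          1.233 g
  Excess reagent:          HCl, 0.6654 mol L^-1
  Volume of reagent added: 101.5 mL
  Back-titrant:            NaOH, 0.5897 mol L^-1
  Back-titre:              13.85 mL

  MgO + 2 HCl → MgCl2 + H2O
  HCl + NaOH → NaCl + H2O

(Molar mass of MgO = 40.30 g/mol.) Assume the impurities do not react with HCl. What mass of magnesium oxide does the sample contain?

1.196 g

n(HCl) added = 0.1015 × 0.6654 = 0.06754 mol
n(NaOH) used in back-titration = 0.01385 × 0.5897 = 8.167 × 10^-3 mol
n(HCl) left over = 8.167 × 10^-3 mol (1:1 ratio)
n(HCl) consumed by analyte = 0.06754 − 8.167 × 10^-3 = 0.05937 mol
From the 1:2 ratio, n(MgO) = 1/2 × 0.05937 = 0.02969 mol
mass of MgO = 0.02969 × 40.30 = 1.196 g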